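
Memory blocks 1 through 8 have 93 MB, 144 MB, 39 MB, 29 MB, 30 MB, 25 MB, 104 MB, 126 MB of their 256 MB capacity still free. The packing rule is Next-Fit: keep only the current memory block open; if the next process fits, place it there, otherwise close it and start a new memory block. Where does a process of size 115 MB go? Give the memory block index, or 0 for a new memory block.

8

Next-Fit only looks at memory block 8, which has 126 MB free.
115 MB fits there.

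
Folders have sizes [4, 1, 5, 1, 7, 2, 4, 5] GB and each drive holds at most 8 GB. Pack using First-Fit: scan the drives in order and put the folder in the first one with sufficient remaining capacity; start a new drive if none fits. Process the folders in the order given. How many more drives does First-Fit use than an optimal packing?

First-Fit: [4,1,1,2] [5] [7] [4] [5] → 5 drives.
Total size 29 GB; any packing needs at least ⌈29/8⌉ = 4 drives.
An optimal packing achieves that bound: [7,1] [5,2,1] [5] [4,4] → 4 drives.
Excess: 5 − 4 = 1.

1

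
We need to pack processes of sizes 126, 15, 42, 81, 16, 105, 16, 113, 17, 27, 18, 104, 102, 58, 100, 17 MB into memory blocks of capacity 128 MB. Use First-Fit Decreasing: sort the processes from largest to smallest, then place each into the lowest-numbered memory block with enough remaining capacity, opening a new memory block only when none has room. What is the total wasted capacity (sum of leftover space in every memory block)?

67

Sorted descending: 126, 113, 105, 104, 102, 100, 81, 58, 42, 27, 18, 17, 17, 16, 16, 15.
memory block 1: place 126 MB, 2 MB left
memory block 2: place 113 MB, 15 MB left
memory block 3: place 105 MB, 23 MB left
memory block 4: place 104 MB, 24 MB left
memory block 5: place 102 MB, 26 MB left
memory block 6: place 100 MB, 28 MB left
memory block 7: place 81 MB, 47 MB left
memory block 8: place 58 MB, 70 MB left
memory block 7: place 42 MB, 5 MB left
memory block 6: place 27 MB, 1 MB left
memory block 3: place 18 MB, 5 MB left
memory block 4: place 17 MB, 7 MB left
memory block 5: place 17 MB, 9 MB left
memory block 8: place 16 MB, 54 MB left
memory block 8: place 16 MB, 38 MB left
memory block 2: place 15 MB, 0 MB left
8 memory blocks × 128 MB = 1024 MB; used 957 MB; unused 67 MB.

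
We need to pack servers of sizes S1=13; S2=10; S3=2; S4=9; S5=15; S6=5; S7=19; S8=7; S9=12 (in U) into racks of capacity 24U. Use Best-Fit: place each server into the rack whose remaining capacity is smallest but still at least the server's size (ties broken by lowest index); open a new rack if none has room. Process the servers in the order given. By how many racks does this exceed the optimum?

Best-Fit: [13,10] [2,9,7] [15,5] [19] [12] → 5 racks.
Total size 92U; any packing needs at least ⌈92/24⌉ = 4 racks.
An optimal packing achieves that bound: [19,5] [15,9] [13,10] [12,7,2] → 4 racks.
Excess: 5 − 4 = 1.

1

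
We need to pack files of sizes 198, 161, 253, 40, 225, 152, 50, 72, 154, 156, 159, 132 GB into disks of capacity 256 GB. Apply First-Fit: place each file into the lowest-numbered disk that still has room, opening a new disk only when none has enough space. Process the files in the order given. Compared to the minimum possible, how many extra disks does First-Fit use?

0

First-Fit: [198,40] [161,50] [253] [225] [152,72] [154] [156] [159] [132] → 9 disks.
9 files exceed 128 GB (half the capacity), and no two of those can share a disk, so at least 9 disks are needed.
So 9 is already optimal.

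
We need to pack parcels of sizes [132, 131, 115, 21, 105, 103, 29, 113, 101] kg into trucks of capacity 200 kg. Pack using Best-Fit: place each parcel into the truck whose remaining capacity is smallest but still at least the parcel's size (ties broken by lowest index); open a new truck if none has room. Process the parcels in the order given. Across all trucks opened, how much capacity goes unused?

truck 1: place 132 kg, 68 kg left
truck 2: place 131 kg, 69 kg left
truck 3: place 115 kg, 85 kg left
truck 1: place 21 kg, 47 kg left
truck 4: place 105 kg, 95 kg left
truck 5: place 103 kg, 97 kg left
truck 1: place 29 kg, 18 kg left
truck 6: place 113 kg, 87 kg left
truck 7: place 101 kg, 99 kg left
7 trucks × 200 kg = 1400 kg; used 850 kg; unused 550 kg.

550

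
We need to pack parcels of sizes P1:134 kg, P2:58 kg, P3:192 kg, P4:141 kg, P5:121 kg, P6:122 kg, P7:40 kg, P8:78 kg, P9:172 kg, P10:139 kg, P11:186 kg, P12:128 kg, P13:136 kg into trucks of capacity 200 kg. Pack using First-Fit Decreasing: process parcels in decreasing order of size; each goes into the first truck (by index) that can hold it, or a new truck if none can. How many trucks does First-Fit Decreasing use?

Sorted descending: 192, 186, 172, 141, 139, 136, 134, 128, 122, 121, 78, 58, 40.
Put 192 kg in truck 1; 8 kg remain.
Put 186 kg in truck 2; 14 kg remain.
Put 172 kg in truck 3; 28 kg remain.
Put 141 kg in truck 4; 59 kg remain.
Put 139 kg in truck 5; 61 kg remain.
Put 136 kg in truck 6; 64 kg remain.
Put 134 kg in truck 7; 66 kg remain.
Put 128 kg in truck 8; 72 kg remain.
Put 122 kg in truck 9; 78 kg remain.
Put 121 kg in truck 10; 79 kg remain.
Put 78 kg in truck 9; 0 kg remain.
Put 58 kg in truck 4; 1 kg remain.
Put 40 kg in truck 5; 21 kg remain.
Final trucks: [192] [186] [172] [141,58] [139,40] [136] [134] [128] [122,78] [121].

10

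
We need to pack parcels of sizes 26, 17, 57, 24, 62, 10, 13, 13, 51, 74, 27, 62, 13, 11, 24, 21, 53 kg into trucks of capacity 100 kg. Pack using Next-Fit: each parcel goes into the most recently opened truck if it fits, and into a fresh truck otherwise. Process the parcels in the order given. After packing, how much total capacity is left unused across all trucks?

142

Put 26 kg in truck 1; 74 kg remain.
Put 17 kg in truck 1; 57 kg remain.
Put 57 kg in truck 1; 0 kg remain.
Put 24 kg in truck 2; 76 kg remain.
Put 62 kg in truck 2; 14 kg remain.
Put 10 kg in truck 2; 4 kg remain.
Put 13 kg in truck 3; 87 kg remain.
Put 13 kg in truck 3; 74 kg remain.
Put 51 kg in truck 3; 23 kg remain.
Put 74 kg in truck 4; 26 kg remain.
Put 27 kg in truck 5; 73 kg remain.
Put 62 kg in truck 5; 11 kg remain.
Put 13 kg in truck 6; 87 kg remain.
Put 11 kg in truck 6; 76 kg remain.
Put 24 kg in truck 6; 52 kg remain.
Put 21 kg in truck 6; 31 kg remain.
Put 53 kg in truck 7; 47 kg remain.
7 trucks × 100 kg = 700 kg; used 558 kg; unused 142 kg.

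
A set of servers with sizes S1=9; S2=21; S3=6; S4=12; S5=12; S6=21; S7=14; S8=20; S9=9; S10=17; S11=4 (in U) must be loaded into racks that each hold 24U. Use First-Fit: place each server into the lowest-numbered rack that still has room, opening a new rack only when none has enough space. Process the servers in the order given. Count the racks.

7 racks

Put S1 (9U) in rack 1; 15U remain.
Put S2 (21U) in rack 2; 3U remain.
Put S3 (6U) in rack 1; 9U remain.
Put S4 (12U) in rack 3; 12U remain.
Put S5 (12U) in rack 3; 0U remain.
Put S6 (21U) in rack 4; 3U remain.
Put S7 (14U) in rack 5; 10U remain.
Put S8 (20U) in rack 6; 4U remain.
Put S9 (9U) in rack 1; 0U remain.
Put S10 (17U) in rack 7; 7U remain.
Put S11 (4U) in rack 5; 6U remain.
Final racks: [9,6,9] [21] [12,12] [21] [14,4] [20] [17].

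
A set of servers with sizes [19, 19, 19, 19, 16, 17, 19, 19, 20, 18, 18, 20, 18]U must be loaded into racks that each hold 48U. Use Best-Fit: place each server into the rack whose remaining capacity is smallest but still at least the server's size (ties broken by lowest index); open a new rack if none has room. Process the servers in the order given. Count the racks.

7 racks

rack 1: place 19U, 29U left
rack 1: place 19U, 10U left
rack 2: place 19U, 29U left
rack 2: place 19U, 10U left
rack 3: place 16U, 32U left
rack 3: place 17U, 15U left
rack 4: place 19U, 29U left
rack 4: place 19U, 10U left
rack 5: place 20U, 28U left
rack 5: place 18U, 10U left
rack 6: place 18U, 30U left
rack 6: place 20U, 10U left
rack 7: place 18U, 30U left
Final racks: [19,19] [19,19] [16,17] [19,19] [20,18] [18,20] [18].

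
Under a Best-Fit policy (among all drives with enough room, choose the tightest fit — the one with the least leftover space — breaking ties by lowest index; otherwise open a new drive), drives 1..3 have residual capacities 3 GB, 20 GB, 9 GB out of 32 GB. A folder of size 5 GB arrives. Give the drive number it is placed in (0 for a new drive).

Drives with room: drive 2 (20 GB), drive 3 (9 GB).
Tightest fit is drive 3 with 9 GB free.

3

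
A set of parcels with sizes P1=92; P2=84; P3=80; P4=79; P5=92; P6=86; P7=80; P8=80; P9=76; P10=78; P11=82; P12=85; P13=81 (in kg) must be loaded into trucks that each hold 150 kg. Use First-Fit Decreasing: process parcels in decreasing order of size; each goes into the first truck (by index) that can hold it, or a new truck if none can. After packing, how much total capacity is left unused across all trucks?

875

Sorted descending: 92, 92, 86, 85, 84, 82, 81, 80, 80, 80, 79, 78, 76.
Put 92 kg in truck 1; 58 kg remain.
Put 92 kg in truck 2; 58 kg remain.
Put 86 kg in truck 3; 64 kg remain.
Put 85 kg in truck 4; 65 kg remain.
Put 84 kg in truck 5; 66 kg remain.
Put 82 kg in truck 6; 68 kg remain.
Put 81 kg in truck 7; 69 kg remain.
Put 80 kg in truck 8; 70 kg remain.
Put 80 kg in truck 9; 70 kg remain.
Put 80 kg in truck 10; 70 kg remain.
Put 79 kg in truck 11; 71 kg remain.
Put 78 kg in truck 12; 72 kg remain.
Put 76 kg in truck 13; 74 kg remain.
13 trucks × 150 kg = 1950 kg; used 1075 kg; unused 875 kg.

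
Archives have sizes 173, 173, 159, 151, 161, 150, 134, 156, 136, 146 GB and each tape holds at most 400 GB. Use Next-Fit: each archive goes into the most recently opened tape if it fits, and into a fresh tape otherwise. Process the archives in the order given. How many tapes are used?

tape 1: place 173 GB, 227 GB left
tape 1: place 173 GB, 54 GB left
tape 2: place 159 GB, 241 GB left
tape 2: place 151 GB, 90 GB left
tape 3: place 161 GB, 239 GB left
tape 3: place 150 GB, 89 GB left
tape 4: place 134 GB, 266 GB left
tape 4: place 156 GB, 110 GB left
tape 5: place 136 GB, 264 GB left
tape 5: place 146 GB, 118 GB left
Final tapes: [173,173] [159,151] [161,150] [134,156] [136,146].

5 tapes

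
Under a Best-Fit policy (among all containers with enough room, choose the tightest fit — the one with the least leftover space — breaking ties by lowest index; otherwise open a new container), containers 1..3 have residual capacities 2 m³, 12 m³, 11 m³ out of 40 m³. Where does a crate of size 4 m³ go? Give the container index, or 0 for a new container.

Containers with room: container 2 (12 m³), container 3 (11 m³).
Tightest fit is container 3 with 11 m³ free.

3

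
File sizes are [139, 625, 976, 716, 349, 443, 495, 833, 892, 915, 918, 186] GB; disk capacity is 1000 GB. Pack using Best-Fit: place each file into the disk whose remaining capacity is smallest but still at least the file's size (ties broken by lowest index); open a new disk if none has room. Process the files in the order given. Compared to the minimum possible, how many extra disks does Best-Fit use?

1

Best-Fit: [139,625] [976] [716] [349,443,186] [495] [833] [892] [915] [918] → 9 disks.
Total size 7487 GB; any packing needs at least ⌈7487/1000⌉ = 8 disks.
An optimal packing achieves that bound: [976] [918] [915] [892] [833,139] [716,186] [625,349] [495,443] → 8 disks.
Excess: 9 − 8 = 1.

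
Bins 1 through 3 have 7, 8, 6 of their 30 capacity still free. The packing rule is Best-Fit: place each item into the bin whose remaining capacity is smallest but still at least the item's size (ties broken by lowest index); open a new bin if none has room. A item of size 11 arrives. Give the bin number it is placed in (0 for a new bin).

0

No bin has ≥ 11 free, so a new bin is opened.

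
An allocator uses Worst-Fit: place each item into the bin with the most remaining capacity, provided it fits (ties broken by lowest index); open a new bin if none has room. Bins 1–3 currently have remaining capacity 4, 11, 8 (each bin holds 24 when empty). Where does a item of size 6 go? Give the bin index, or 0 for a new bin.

Bins with room: bin 2 (11), bin 3 (8).
Most room is bin 2 with 11 free.

2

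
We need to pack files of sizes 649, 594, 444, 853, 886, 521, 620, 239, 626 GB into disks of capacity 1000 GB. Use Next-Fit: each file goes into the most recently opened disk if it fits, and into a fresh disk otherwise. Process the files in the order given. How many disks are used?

649 GB → disk 1 (remaining 351 GB)
594 GB → disk 2 (remaining 406 GB)
444 GB → disk 3 (remaining 556 GB)
853 GB → disk 4 (remaining 147 GB)
886 GB → disk 5 (remaining 114 GB)
521 GB → disk 6 (remaining 479 GB)
620 GB → disk 7 (remaining 380 GB)
239 GB → disk 7 (remaining 141 GB)
626 GB → disk 8 (remaining 374 GB)

8 disks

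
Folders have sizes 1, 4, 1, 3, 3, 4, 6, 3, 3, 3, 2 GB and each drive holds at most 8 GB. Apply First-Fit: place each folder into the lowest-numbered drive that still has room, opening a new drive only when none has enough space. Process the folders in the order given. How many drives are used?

Put 1 GB in drive 1; 7 GB remain.
Put 4 GB in drive 1; 3 GB remain.
Put 1 GB in drive 1; 2 GB remain.
Put 3 GB in drive 2; 5 GB remain.
Put 3 GB in drive 2; 2 GB remain.
Put 4 GB in drive 3; 4 GB remain.
Put 6 GB in drive 4; 2 GB remain.
Put 3 GB in drive 3; 1 GB remain.
Put 3 GB in drive 5; 5 GB remain.
Put 3 GB in drive 5; 2 GB remain.
Put 2 GB in drive 1; 0 GB remain.

5 drives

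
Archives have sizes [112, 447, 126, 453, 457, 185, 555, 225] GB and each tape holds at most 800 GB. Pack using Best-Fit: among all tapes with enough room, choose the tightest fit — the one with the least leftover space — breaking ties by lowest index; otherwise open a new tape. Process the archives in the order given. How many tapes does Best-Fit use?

Put 112 GB in tape 1; 688 GB remain.
Put 447 GB in tape 1; 241 GB remain.
Put 126 GB in tape 1; 115 GB remain.
Put 453 GB in tape 2; 347 GB remain.
Put 457 GB in tape 3; 343 GB remain.
Put 185 GB in tape 3; 158 GB remain.
Put 555 GB in tape 4; 245 GB remain.
Put 225 GB in tape 4; 20 GB remain.
Final tapes: [112,447,126] [453] [457,185] [555,225].

4 tapes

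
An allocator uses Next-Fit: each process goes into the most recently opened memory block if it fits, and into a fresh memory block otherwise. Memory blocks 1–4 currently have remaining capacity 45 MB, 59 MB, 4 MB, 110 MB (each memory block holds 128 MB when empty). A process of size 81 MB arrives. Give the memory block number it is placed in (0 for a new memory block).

Next-Fit only looks at memory block 4, which has 110 MB free.
81 MB fits there.

4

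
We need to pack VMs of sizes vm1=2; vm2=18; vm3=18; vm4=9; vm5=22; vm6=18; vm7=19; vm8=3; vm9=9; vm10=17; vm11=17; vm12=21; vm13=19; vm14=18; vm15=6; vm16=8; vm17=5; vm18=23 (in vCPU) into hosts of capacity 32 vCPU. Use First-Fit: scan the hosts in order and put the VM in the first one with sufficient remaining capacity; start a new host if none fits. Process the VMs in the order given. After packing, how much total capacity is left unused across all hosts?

100

Put vm1 (2 vCPU) in host 1; 30 vCPU remain.
Put vm2 (18 vCPU) in host 1; 12 vCPU remain.
Put vm3 (18 vCPU) in host 2; 14 vCPU remain.
Put vm4 (9 vCPU) in host 1; 3 vCPU remain.
Put vm5 (22 vCPU) in host 3; 10 vCPU remain.
Put vm6 (18 vCPU) in host 4; 14 vCPU remain.
Put vm7 (19 vCPU) in host 5; 13 vCPU remain.
Put vm8 (3 vCPU) in host 1; 0 vCPU remain.
Put vm9 (9 vCPU) in host 2; 5 vCPU remain.
Put vm10 (17 vCPU) in host 6; 15 vCPU remain.
Put vm11 (17 vCPU) in host 7; 15 vCPU remain.
Put vm12 (21 vCPU) in host 8; 11 vCPU remain.
Put vm13 (19 vCPU) in host 9; 13 vCPU remain.
Put vm14 (18 vCPU) in host 10; 14 vCPU remain.
Put vm15 (6 vCPU) in host 3; 4 vCPU remain.
Put vm16 (8 vCPU) in host 4; 6 vCPU remain.
Put vm17 (5 vCPU) in host 2; 0 vCPU remain.
Put vm18 (23 vCPU) in host 11; 9 vCPU remain.
11 hosts × 32 vCPU = 352 vCPU; used 252 vCPU; unused 100 vCPU.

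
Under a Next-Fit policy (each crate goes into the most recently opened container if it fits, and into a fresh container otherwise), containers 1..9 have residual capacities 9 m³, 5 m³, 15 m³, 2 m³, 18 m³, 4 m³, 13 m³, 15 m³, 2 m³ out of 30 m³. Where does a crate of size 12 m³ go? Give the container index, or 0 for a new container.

0

Next-Fit only looks at container 9, which has 2 m³ free.
12 m³ does not fit, so a new container is opened.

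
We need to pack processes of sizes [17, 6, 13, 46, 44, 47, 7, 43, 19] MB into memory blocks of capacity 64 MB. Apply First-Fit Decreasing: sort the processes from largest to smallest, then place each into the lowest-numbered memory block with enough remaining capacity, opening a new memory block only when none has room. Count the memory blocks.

Sorted descending: 47, 46, 44, 43, 19, 17, 13, 7, 6.
47 MB → memory block 1 (remaining 17 MB)
46 MB → memory block 2 (remaining 18 MB)
44 MB → memory block 3 (remaining 20 MB)
43 MB → memory block 4 (remaining 21 MB)
19 MB → memory block 3 (remaining 1 MB)
17 MB → memory block 1 (remaining 0 MB)
13 MB → memory block 2 (remaining 5 MB)
7 MB → memory block 4 (remaining 14 MB)
6 MB → memory block 4 (remaining 8 MB)
Final memory blocks: [47,17] [46,13] [44,19] [43,7,6].

4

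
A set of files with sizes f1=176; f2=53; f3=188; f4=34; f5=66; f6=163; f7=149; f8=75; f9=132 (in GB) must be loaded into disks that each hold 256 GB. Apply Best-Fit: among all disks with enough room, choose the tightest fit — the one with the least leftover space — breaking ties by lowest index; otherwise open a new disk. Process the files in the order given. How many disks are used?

5

Put f1 (176 GB) in disk 1; 80 GB remain.
Put f2 (53 GB) in disk 1; 27 GB remain.
Put f3 (188 GB) in disk 2; 68 GB remain.
Put f4 (34 GB) in disk 2; 34 GB remain.
Put f5 (66 GB) in disk 3; 190 GB remain.
Put f6 (163 GB) in disk 3; 27 GB remain.
Put f7 (149 GB) in disk 4; 107 GB remain.
Put f8 (75 GB) in disk 4; 32 GB remain.
Put f9 (132 GB) in disk 5; 124 GB remain.
Final disks: [176,53] [188,34] [66,163] [149,75] [132].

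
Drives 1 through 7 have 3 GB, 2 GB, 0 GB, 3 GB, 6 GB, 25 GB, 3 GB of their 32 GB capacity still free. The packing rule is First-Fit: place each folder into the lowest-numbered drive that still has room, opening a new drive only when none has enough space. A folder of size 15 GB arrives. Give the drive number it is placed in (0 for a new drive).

Drives with room: drive 6 (25 GB).
The first with room is drive 6.

6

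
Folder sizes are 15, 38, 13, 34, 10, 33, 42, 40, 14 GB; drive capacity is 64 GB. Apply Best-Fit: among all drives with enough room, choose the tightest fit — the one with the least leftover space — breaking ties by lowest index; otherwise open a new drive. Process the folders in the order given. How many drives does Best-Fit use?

15 GB → drive 1 (remaining 49 GB)
38 GB → drive 1 (remaining 11 GB)
13 GB → drive 2 (remaining 51 GB)
34 GB → drive 2 (remaining 17 GB)
10 GB → drive 1 (remaining 1 GB)
33 GB → drive 3 (remaining 31 GB)
42 GB → drive 4 (remaining 22 GB)
40 GB → drive 5 (remaining 24 GB)
14 GB → drive 2 (remaining 3 GB)

5 drives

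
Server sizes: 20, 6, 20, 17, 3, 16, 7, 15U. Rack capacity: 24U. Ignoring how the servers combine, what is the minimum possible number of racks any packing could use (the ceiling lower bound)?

Total size = 20 + 6 + 20 + 17 + 3 + 16 + 7 + 15 = 104U.
⌈104 / 24⌉ = 5.

5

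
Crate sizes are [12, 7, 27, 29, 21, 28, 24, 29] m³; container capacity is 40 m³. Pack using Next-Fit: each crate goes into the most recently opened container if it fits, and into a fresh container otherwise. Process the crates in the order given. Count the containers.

7

container 1: place 12 m³, 28 m³ left
container 1: place 7 m³, 21 m³ left
container 2: place 27 m³, 13 m³ left
container 3: place 29 m³, 11 m³ left
container 4: place 21 m³, 19 m³ left
container 5: place 28 m³, 12 m³ left
container 6: place 24 m³, 16 m³ left
container 7: place 29 m³, 11 m³ left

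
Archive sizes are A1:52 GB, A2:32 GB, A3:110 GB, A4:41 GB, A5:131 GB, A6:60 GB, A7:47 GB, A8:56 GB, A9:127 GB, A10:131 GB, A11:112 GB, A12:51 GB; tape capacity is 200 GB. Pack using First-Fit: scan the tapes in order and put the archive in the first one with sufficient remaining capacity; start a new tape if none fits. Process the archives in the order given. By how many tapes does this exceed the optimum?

1

First-Fit: [52,32,110] [41,131] [60,47,56] [127,51] [131] [112] → 6 tapes.
Total size 950 GB; any packing needs at least ⌈950/200⌉ = 5 tapes.
An optimal packing achieves that bound: [131,60] [131,56] [127,52] [112,51,32] [110,47,41] → 5 tapes.
Excess: 6 − 5 = 1.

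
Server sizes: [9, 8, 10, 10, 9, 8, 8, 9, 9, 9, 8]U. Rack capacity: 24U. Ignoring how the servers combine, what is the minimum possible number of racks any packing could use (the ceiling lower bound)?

5

Total size = 9 + 8 + 10 + 10 + 9 + 8 + 8 + 9 + 9 + 9 + 8 = 97U.
⌈97 / 24⌉ = 5.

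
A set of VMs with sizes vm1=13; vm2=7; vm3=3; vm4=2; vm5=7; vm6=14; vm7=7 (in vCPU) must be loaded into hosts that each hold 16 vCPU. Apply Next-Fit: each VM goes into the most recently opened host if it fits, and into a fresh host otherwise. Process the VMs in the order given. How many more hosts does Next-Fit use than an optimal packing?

Next-Fit: [13] [7,3,2] [7] [14] [7] → 5 hosts.
Total size 53 vCPU; any packing needs at least ⌈53/16⌉ = 4 hosts.
An optimal packing achieves that bound: [14,2] [13,3] [7,7] [7] → 4 hosts.
Excess: 5 − 4 = 1.

1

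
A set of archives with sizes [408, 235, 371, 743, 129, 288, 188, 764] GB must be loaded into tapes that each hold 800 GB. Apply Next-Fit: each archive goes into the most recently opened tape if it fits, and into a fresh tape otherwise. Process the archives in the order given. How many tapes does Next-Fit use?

5 tapes

408 GB → tape 1 (remaining 392 GB)
235 GB → tape 1 (remaining 157 GB)
371 GB → tape 2 (remaining 429 GB)
743 GB → tape 3 (remaining 57 GB)
129 GB → tape 4 (remaining 671 GB)
288 GB → tape 4 (remaining 383 GB)
188 GB → tape 4 (remaining 195 GB)
764 GB → tape 5 (remaining 36 GB)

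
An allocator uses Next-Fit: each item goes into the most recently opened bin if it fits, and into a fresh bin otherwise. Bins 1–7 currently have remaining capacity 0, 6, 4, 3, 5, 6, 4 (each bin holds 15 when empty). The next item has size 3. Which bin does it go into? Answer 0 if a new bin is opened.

Next-Fit only looks at bin 7, which has 4 free.
3 fits there.

7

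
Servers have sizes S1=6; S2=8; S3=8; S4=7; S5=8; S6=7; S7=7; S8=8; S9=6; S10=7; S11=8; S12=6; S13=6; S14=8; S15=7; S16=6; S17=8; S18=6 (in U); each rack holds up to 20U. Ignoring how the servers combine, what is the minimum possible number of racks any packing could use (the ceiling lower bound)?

Total size = 6 + 8 + 8 + 7 + 8 + 7 + 7 + 8 + 6 + 7 + 8 + 6 + 6 + 8 + 7 + 6 + 8 + 6 = 127U.
⌈127 / 20⌉ = 7.

7 racks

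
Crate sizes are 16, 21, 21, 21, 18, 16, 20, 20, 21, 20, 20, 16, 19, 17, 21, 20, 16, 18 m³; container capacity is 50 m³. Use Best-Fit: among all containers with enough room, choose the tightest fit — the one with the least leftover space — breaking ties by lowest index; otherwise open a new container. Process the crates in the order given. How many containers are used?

9 containers

container 1: place 16 m³, 34 m³ left
container 1: place 21 m³, 13 m³ left
container 2: place 21 m³, 29 m³ left
container 2: place 21 m³, 8 m³ left
container 3: place 18 m³, 32 m³ left
container 3: place 16 m³, 16 m³ left
container 4: place 20 m³, 30 m³ left
container 4: place 20 m³, 10 m³ left
container 5: place 21 m³, 29 m³ left
container 5: place 20 m³, 9 m³ left
container 6: place 20 m³, 30 m³ left
container 3: place 16 m³, 0 m³ left
container 6: place 19 m³, 11 m³ left
container 7: place 17 m³, 33 m³ left
container 7: place 21 m³, 12 m³ left
container 8: place 20 m³, 30 m³ left
container 8: place 16 m³, 14 m³ left
container 9: place 18 m³, 32 m³ left
Final containers: [16,21] [21,21] [18,16,16] [20,20] [21,20] [20,19] [17,21] [20,16] [18].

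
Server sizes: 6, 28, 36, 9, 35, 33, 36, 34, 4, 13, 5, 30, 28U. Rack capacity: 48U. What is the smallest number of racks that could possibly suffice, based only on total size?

Total size = 6 + 28 + 36 + 9 + 35 + 33 + 36 + 34 + 4 + 13 + 5 + 30 + 28 = 297U.
⌈297 / 48⌉ = 7.

7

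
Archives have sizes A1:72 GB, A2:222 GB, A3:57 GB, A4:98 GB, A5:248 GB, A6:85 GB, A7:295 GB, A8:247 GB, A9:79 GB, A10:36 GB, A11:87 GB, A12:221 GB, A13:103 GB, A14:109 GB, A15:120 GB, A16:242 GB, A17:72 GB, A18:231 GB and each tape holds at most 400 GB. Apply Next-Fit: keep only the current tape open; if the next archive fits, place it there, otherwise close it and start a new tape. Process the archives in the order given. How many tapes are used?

8 tapes

A1 (72 GB) → tape 1 (remaining 328 GB)
A2 (222 GB) → tape 1 (remaining 106 GB)
A3 (57 GB) → tape 1 (remaining 49 GB)
A4 (98 GB) → tape 2 (remaining 302 GB)
A5 (248 GB) → tape 2 (remaining 54 GB)
A6 (85 GB) → tape 3 (remaining 315 GB)
A7 (295 GB) → tape 3 (remaining 20 GB)
A8 (247 GB) → tape 4 (remaining 153 GB)
A9 (79 GB) → tape 4 (remaining 74 GB)
A10 (36 GB) → tape 4 (remaining 38 GB)
A11 (87 GB) → tape 5 (remaining 313 GB)
A12 (221 GB) → tape 5 (remaining 92 GB)
A13 (103 GB) → tape 6 (remaining 297 GB)
A14 (109 GB) → tape 6 (remaining 188 GB)
A15 (120 GB) → tape 6 (remaining 68 GB)
A16 (242 GB) → tape 7 (remaining 158 GB)
A17 (72 GB) → tape 7 (remaining 86 GB)
A18 (231 GB) → tape 8 (remaining 169 GB)
Final tapes: [72,222,57] [98,248] [85,295] [247,79,36] [87,221] [103,109,120] [242,72] [231].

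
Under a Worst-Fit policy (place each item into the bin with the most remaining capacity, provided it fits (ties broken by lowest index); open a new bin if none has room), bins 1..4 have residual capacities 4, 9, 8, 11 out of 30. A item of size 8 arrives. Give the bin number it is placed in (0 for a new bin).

4

Bins with room: bin 2 (9), bin 3 (8), bin 4 (11).
Most room is bin 4 with 11 free.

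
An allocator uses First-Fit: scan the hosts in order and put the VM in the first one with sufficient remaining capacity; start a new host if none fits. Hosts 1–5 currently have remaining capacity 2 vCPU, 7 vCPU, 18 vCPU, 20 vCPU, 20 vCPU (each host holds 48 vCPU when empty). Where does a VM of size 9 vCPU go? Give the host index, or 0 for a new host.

Hosts with room: host 3 (18 vCPU), host 4 (20 vCPU), host 5 (20 vCPU).
The first with room is host 3.

3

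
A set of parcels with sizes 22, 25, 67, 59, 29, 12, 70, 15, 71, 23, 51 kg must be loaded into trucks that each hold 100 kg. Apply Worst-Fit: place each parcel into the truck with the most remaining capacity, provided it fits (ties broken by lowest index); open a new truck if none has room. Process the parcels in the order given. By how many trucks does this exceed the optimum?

Worst-Fit: [22,25,29] [67,15] [59,12] [70,23] [71] [51] → 6 trucks.
Total size 444 kg; any packing needs at least ⌈444/100⌉ = 5 trucks.
An optimal packing achieves that bound: [71,29] [70,25] [67,23] [59,22,15] [51,12] → 5 trucks.
Excess: 6 − 5 = 1.

1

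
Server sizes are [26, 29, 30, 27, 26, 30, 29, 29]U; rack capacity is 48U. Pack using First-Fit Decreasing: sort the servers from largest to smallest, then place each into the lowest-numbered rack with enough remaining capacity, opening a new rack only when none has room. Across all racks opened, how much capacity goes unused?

Sorted descending: 30, 30, 29, 29, 29, 27, 26, 26.
30U → rack 1 (remaining 18U)
30U → rack 2 (remaining 18U)
29U → rack 3 (remaining 19U)
29U → rack 4 (remaining 19U)
29U → rack 5 (remaining 19U)
27U → rack 6 (remaining 21U)
26U → rack 7 (remaining 22U)
26U → rack 8 (remaining 22U)
8 racks × 48U = 384U; used 226U; unused 158U.

158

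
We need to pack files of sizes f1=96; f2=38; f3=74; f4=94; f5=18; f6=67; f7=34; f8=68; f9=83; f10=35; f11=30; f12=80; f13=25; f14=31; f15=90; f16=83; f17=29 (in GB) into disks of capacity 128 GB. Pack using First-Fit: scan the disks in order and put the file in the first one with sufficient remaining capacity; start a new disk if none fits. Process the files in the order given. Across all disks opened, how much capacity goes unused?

177

disk 1: place f1 (96 GB), 32 GB left
disk 2: place f2 (38 GB), 90 GB left
disk 2: place f3 (74 GB), 16 GB left
disk 3: place f4 (94 GB), 34 GB left
disk 1: place f5 (18 GB), 14 GB left
disk 4: place f6 (67 GB), 61 GB left
disk 3: place f7 (34 GB), 0 GB left
disk 5: place f8 (68 GB), 60 GB left
disk 6: place f9 (83 GB), 45 GB left
disk 4: place f10 (35 GB), 26 GB left
disk 5: place f11 (30 GB), 30 GB left
disk 7: place f12 (80 GB), 48 GB left
disk 4: place f13 (25 GB), 1 GB left
disk 6: place f14 (31 GB), 14 GB left
disk 8: place f15 (90 GB), 38 GB left
disk 9: place f16 (83 GB), 45 GB left
disk 5: place f17 (29 GB), 1 GB left
9 disks × 128 GB = 1152 GB; used 975 GB; unused 177 GB.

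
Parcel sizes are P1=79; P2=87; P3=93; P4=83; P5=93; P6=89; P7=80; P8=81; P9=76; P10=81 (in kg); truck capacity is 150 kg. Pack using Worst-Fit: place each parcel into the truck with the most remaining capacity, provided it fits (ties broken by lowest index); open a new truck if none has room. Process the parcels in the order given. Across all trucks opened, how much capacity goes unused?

658

truck 1: place P1 (79 kg), 71 kg left
truck 2: place P2 (87 kg), 63 kg left
truck 3: place P3 (93 kg), 57 kg left
truck 4: place P4 (83 kg), 67 kg left
truck 5: place P5 (93 kg), 57 kg left
truck 6: place P6 (89 kg), 61 kg left
truck 7: place P7 (80 kg), 70 kg left
truck 8: place P8 (81 kg), 69 kg left
truck 9: place P9 (76 kg), 74 kg left
truck 10: place P10 (81 kg), 69 kg left
10 trucks × 150 kg = 1500 kg; used 842 kg; unused 658 kg.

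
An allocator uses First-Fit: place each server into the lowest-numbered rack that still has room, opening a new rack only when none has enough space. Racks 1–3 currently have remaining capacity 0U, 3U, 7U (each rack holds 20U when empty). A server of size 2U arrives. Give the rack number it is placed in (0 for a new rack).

Racks with room: rack 2 (3U), rack 3 (7U).
The first with room is rack 2.

2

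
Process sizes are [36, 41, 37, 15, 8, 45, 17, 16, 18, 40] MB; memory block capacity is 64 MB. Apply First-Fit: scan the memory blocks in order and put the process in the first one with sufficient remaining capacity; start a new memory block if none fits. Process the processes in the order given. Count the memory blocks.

Put 36 MB in memory block 1; 28 MB remain.
Put 41 MB in memory block 2; 23 MB remain.
Put 37 MB in memory block 3; 27 MB remain.
Put 15 MB in memory block 1; 13 MB remain.
Put 8 MB in memory block 1; 5 MB remain.
Put 45 MB in memory block 4; 19 MB remain.
Put 17 MB in memory block 2; 6 MB remain.
Put 16 MB in memory block 3; 11 MB remain.
Put 18 MB in memory block 4; 1 MB remain.
Put 40 MB in memory block 5; 24 MB remain.
Final memory blocks: [36,15,8] [41,17] [37,16] [45,18] [40].

5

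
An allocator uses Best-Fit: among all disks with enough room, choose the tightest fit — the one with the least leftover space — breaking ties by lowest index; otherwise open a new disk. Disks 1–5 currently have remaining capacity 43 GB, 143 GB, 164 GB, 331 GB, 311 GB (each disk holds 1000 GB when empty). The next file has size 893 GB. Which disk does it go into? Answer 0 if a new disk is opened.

No disk has ≥ 893 GB free, so a new disk is opened.

0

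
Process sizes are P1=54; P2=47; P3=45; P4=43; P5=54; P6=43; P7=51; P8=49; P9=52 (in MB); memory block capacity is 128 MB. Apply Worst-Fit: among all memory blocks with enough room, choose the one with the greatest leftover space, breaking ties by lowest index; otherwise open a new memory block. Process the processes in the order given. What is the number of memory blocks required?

Put P1 (54 MB) in memory block 1; 74 MB remain.
Put P2 (47 MB) in memory block 1; 27 MB remain.
Put P3 (45 MB) in memory block 2; 83 MB remain.
Put P4 (43 MB) in memory block 2; 40 MB remain.
Put P5 (54 MB) in memory block 3; 74 MB remain.
Put P6 (43 MB) in memory block 3; 31 MB remain.
Put P7 (51 MB) in memory block 4; 77 MB remain.
Put P8 (49 MB) in memory block 4; 28 MB remain.
Put P9 (52 MB) in memory block 5; 76 MB remain.

5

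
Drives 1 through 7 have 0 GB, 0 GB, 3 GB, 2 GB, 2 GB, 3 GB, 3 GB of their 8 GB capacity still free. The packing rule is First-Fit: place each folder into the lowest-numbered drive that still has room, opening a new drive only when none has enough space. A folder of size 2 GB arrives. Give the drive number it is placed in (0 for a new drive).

3

Drives with room: drive 3 (3 GB), drive 4 (2 GB), drive 5 (2 GB), drive 6 (3 GB), drive 7 (3 GB).
The first with room is drive 3.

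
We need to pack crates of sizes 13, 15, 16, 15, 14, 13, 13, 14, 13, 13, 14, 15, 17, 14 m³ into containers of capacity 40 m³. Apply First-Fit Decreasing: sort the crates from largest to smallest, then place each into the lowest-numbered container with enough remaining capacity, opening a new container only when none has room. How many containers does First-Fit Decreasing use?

6 containers

Sorted descending: 17, 16, 15, 15, 15, 14, 14, 14, 14, 13, 13, 13, 13, 13.
Put 17 m³ in container 1; 23 m³ remain.
Put 16 m³ in container 1; 7 m³ remain.
Put 15 m³ in container 2; 25 m³ remain.
Put 15 m³ in container 2; 10 m³ remain.
Put 15 m³ in container 3; 25 m³ remain.
Put 14 m³ in container 3; 11 m³ remain.
Put 14 m³ in container 4; 26 m³ remain.
Put 14 m³ in container 4; 12 m³ remain.
Put 14 m³ in container 5; 26 m³ remain.
Put 13 m³ in container 5; 13 m³ remain.
Put 13 m³ in container 5; 0 m³ remain.
Put 13 m³ in container 6; 27 m³ remain.
Put 13 m³ in container 6; 14 m³ remain.
Put 13 m³ in container 6; 1 m³ remain.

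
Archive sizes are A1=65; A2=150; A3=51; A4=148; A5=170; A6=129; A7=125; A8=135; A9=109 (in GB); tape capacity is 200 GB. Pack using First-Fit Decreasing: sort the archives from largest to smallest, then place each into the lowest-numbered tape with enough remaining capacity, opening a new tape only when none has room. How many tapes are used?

7

Sorted descending: 170, 150, 148, 135, 129, 125, 109, 65, 51.
Put 170 GB in tape 1; 30 GB remain.
Put 150 GB in tape 2; 50 GB remain.
Put 148 GB in tape 3; 52 GB remain.
Put 135 GB in tape 4; 65 GB remain.
Put 129 GB in tape 5; 71 GB remain.
Put 125 GB in tape 6; 75 GB remain.
Put 109 GB in tape 7; 91 GB remain.
Put 65 GB in tape 4; 0 GB remain.
Put 51 GB in tape 3; 1 GB remain.
Final tapes: [170] [150] [148,51] [135,65] [129] [125] [109].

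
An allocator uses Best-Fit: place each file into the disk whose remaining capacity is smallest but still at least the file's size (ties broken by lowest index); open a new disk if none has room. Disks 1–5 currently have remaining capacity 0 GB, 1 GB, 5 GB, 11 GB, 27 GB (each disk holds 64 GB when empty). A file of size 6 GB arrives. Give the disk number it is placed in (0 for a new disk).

Disks with room: disk 4 (11 GB), disk 5 (27 GB).
Tightest fit is disk 4 with 11 GB free.

4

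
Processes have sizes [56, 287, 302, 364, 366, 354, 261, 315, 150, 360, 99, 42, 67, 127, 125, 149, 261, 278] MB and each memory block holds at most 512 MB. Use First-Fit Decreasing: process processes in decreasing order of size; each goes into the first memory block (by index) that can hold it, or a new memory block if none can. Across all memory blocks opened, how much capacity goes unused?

Sorted descending: 366, 364, 360, 354, 315, 302, 287, 278, 261, 261, 150, 149, 127, 125, 99, 67, 56, 42.
memory block 1: place 366 MB, 146 MB left
memory block 2: place 364 MB, 148 MB left
memory block 3: place 360 MB, 152 MB left
memory block 4: place 354 MB, 158 MB left
memory block 5: place 315 MB, 197 MB left
memory block 6: place 302 MB, 210 MB left
memory block 7: place 287 MB, 225 MB left
memory block 8: place 278 MB, 234 MB left
memory block 9: place 261 MB, 251 MB left
memory block 10: place 261 MB, 251 MB left
memory block 3: place 150 MB, 2 MB left
memory block 4: place 149 MB, 9 MB left
memory block 1: place 127 MB, 19 MB left
memory block 2: place 125 MB, 23 MB left
memory block 5: place 99 MB, 98 MB left
memory block 5: place 67 MB, 31 MB left
memory block 6: place 56 MB, 154 MB left
memory block 6: place 42 MB, 112 MB left
10 memory blocks × 512 MB = 5120 MB; used 3963 MB; unused 1157 MB.

1157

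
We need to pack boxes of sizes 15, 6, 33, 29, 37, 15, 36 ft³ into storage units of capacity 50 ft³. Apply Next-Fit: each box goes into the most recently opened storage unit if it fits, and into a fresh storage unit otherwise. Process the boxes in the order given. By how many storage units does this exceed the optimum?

Next-Fit: [15,6] [33] [29] [37] [15] [36] → 6 storage units.
Total size 171 ft³; any packing needs at least ⌈171/50⌉ = 4 storage units.
An optimal packing achieves that bound: [37,6] [36] [33,15] [29,15] → 4 storage units.
Excess: 6 − 4 = 2.

2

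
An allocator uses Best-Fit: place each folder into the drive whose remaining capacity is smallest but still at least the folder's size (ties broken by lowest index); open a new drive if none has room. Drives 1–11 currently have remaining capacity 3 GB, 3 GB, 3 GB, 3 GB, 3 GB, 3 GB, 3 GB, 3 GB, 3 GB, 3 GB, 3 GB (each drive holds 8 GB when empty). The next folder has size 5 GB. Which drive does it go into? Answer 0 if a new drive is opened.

0

No drive has ≥ 5 GB free, so a new drive is opened.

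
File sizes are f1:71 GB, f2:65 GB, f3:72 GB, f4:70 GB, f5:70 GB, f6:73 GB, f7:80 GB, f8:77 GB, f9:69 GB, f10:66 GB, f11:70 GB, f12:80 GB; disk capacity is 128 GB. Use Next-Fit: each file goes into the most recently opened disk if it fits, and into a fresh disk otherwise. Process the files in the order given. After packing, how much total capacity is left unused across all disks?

673

disk 1: place f1 (71 GB), 57 GB left
disk 2: place f2 (65 GB), 63 GB left
disk 3: place f3 (72 GB), 56 GB left
disk 4: place f4 (70 GB), 58 GB left
disk 5: place f5 (70 GB), 58 GB left
disk 6: place f6 (73 GB), 55 GB left
disk 7: place f7 (80 GB), 48 GB left
disk 8: place f8 (77 GB), 51 GB left
disk 9: place f9 (69 GB), 59 GB left
disk 10: place f10 (66 GB), 62 GB left
disk 11: place f11 (70 GB), 58 GB left
disk 12: place f12 (80 GB), 48 GB left
12 disks × 128 GB = 1536 GB; used 863 GB; unused 673 GB.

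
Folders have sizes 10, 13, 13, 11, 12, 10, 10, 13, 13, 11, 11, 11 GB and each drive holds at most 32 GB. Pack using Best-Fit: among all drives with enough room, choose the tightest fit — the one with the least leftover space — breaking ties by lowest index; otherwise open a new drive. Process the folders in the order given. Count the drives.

6

10 GB → drive 1 (remaining 22 GB)
13 GB → drive 1 (remaining 9 GB)
13 GB → drive 2 (remaining 19 GB)
11 GB → drive 2 (remaining 8 GB)
12 GB → drive 3 (remaining 20 GB)
10 GB → drive 3 (remaining 10 GB)
10 GB → drive 3 (remaining 0 GB)
13 GB → drive 4 (remaining 19 GB)
13 GB → drive 4 (remaining 6 GB)
11 GB → drive 5 (remaining 21 GB)
11 GB → drive 5 (remaining 10 GB)
11 GB → drive 6 (remaining 21 GB)
Final drives: [10,13] [13,11] [12,10,10] [13,13] [11,11] [11].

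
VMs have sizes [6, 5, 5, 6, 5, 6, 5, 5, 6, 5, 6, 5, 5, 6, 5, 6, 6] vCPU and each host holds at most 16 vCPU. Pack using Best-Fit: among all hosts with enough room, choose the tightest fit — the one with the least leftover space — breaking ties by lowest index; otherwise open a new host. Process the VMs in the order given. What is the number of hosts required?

Put 6 vCPU in host 1; 10 vCPU remain.
Put 5 vCPU in host 1; 5 vCPU remain.
Put 5 vCPU in host 1; 0 vCPU remain.
Put 6 vCPU in host 2; 10 vCPU remain.
Put 5 vCPU in host 2; 5 vCPU remain.
Put 6 vCPU in host 3; 10 vCPU remain.
Put 5 vCPU in host 2; 0 vCPU remain.
Put 5 vCPU in host 3; 5 vCPU remain.
Put 6 vCPU in host 4; 10 vCPU remain.
Put 5 vCPU in host 3; 0 vCPU remain.
Put 6 vCPU in host 4; 4 vCPU remain.
Put 5 vCPU in host 5; 11 vCPU remain.
Put 5 vCPU in host 5; 6 vCPU remain.
Put 6 vCPU in host 5; 0 vCPU remain.
Put 5 vCPU in host 6; 11 vCPU remain.
Put 6 vCPU in host 6; 5 vCPU remain.
Put 6 vCPU in host 7; 10 vCPU remain.
Final hosts: [6,5,5] [6,5,5] [6,5,5] [6,6] [5,5,6] [5,6] [6].

7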